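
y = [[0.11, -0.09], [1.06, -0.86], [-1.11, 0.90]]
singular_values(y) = [1.98, 0.0]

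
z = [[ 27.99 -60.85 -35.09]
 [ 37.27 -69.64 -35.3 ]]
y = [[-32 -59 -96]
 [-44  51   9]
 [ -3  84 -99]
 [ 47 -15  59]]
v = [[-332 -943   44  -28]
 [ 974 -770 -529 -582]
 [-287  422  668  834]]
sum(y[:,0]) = -32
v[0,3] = -28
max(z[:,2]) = -35.09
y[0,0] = -32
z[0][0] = 27.99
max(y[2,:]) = 84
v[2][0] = -287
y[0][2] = -96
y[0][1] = -59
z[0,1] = -60.85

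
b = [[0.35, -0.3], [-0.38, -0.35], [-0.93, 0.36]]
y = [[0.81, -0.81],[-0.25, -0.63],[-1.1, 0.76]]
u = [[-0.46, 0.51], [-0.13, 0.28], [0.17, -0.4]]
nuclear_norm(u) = 0.99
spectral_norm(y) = 1.77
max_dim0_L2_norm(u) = 0.71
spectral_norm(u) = 0.86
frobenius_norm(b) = 1.21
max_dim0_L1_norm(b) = 1.66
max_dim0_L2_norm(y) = 1.39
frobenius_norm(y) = 1.89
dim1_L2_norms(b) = [0.46, 0.52, 1.0]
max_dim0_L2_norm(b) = 1.06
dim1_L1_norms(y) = [1.62, 0.88, 1.86]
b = y + u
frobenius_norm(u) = 0.87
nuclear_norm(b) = 1.60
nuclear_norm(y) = 2.43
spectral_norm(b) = 1.11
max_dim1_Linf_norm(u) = 0.51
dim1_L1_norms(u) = [0.97, 0.41, 0.57]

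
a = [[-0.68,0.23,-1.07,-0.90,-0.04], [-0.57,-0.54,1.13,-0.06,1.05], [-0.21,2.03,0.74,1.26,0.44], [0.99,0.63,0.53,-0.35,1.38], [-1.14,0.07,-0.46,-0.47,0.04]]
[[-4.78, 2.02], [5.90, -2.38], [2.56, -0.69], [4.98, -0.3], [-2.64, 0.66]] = a@[[0.79, 0.28], [-0.94, 0.93], [2.7, -0.8], [1.14, -1.23], [2.72, -0.85]]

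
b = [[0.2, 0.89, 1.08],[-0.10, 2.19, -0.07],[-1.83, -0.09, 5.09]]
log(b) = [[-0.6, 0.74, 0.53], [-0.1, 0.81, -0.0], [-0.89, 0.17, 1.75]]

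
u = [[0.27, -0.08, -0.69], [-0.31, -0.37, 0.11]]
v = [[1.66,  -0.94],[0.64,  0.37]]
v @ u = [[0.74, 0.21, -1.25], [0.06, -0.19, -0.4]]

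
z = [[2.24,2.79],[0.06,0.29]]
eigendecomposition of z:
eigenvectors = [[1.00, -0.81], [0.03, 0.59]]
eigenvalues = [2.32, 0.21]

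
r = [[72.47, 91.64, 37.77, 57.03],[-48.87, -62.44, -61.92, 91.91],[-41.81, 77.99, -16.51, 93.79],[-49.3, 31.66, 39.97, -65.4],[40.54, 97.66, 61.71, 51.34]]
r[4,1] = 97.66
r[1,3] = 91.91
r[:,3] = [57.03, 91.91, 93.79, -65.4, 51.34]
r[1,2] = -61.92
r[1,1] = -62.44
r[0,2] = 37.77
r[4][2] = 61.71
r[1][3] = 91.91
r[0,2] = 37.77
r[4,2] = 61.71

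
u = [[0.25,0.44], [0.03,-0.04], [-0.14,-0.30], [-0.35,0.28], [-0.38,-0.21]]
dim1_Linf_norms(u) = [0.44, 0.04, 0.3, 0.35, 0.38]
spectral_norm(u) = 0.72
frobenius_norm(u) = 0.87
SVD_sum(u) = [[0.31, 0.39],[-0.01, -0.01],[-0.2, -0.25],[-0.0, -0.00],[-0.25, -0.31]] + [[-0.06,0.05], [0.04,-0.03], [0.06,-0.05], [-0.35,0.28], [-0.13,0.1]]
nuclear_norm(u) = 1.21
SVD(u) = [[0.70,  -0.16], [-0.02,  0.1], [-0.45,  0.16], [-0.0,  -0.91], [-0.56,  -0.33]] @ diag([0.7172954912702406, 0.493038718766979]) @ [[0.63, 0.78],[0.78, -0.63]]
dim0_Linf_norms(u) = [0.38, 0.44]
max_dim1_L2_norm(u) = 0.51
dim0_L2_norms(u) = [0.59, 0.64]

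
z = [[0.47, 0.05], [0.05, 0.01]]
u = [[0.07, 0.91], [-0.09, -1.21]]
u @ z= [[0.08,0.01], [-0.1,-0.02]]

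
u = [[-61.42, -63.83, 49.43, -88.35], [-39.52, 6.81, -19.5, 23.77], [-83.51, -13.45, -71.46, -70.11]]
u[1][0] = -39.52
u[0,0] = -61.42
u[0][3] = -88.35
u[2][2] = -71.46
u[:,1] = [-63.83, 6.81, -13.45]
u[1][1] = 6.81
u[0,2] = 49.43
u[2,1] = -13.45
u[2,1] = -13.45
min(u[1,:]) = -39.52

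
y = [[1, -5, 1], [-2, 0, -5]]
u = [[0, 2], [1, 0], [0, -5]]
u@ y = [[-4, 0, -10], [1, -5, 1], [10, 0, 25]]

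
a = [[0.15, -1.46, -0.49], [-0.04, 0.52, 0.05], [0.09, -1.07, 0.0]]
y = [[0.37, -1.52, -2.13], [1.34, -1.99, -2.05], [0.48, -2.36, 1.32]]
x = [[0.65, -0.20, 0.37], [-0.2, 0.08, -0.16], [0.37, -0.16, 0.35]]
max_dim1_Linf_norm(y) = 2.36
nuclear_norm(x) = 1.08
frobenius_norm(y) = 4.95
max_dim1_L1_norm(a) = 2.1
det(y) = 6.12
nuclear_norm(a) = 2.23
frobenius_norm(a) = 1.95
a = x @ y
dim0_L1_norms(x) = [1.22, 0.44, 0.88]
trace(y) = -0.30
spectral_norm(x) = 0.97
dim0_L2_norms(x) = [0.77, 0.27, 0.53]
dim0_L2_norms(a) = [0.18, 1.88, 0.49]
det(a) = 0.00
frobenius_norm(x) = 0.98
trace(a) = 0.67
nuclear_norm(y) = 7.35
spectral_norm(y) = 4.15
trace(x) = 1.08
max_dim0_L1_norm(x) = 1.22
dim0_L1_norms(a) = [0.28, 3.05, 0.54]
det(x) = 0.00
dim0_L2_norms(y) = [1.47, 3.44, 3.24]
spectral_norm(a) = 1.93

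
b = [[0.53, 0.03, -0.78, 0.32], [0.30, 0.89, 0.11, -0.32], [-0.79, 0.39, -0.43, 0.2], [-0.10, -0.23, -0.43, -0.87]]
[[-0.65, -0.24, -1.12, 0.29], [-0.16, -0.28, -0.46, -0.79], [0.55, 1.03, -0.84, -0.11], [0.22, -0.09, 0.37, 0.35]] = b @ [[-0.84, -1.01, -0.11, -0.03], [-0.0, 0.16, -0.86, -0.82], [0.16, -0.25, 1.04, -0.42], [-0.24, 0.3, -0.70, 0.02]]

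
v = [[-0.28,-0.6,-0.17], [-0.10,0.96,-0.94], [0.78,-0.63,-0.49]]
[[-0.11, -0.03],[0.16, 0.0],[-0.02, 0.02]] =v @ [[0.08, 0.05], [0.15, 0.02], [-0.03, 0.01]]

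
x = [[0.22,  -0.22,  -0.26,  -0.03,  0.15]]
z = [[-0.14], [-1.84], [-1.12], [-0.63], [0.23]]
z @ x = [[-0.03, 0.03, 0.04, 0.00, -0.02], [-0.40, 0.40, 0.48, 0.06, -0.28], [-0.25, 0.25, 0.29, 0.03, -0.17], [-0.14, 0.14, 0.16, 0.02, -0.09], [0.05, -0.05, -0.06, -0.01, 0.03]]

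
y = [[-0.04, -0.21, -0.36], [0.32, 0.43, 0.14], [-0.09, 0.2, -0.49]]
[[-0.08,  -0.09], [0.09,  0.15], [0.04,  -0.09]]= y @ [[-0.13, 0.28], [0.29, 0.08], [0.07, 0.17]]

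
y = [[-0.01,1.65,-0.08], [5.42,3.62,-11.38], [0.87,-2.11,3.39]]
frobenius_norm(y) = 13.84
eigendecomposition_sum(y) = [[-1.27, 0.61, 1.03],[2.61, -1.26, -2.10],[0.98, -0.47, -0.79]] + [[0.89, 0.13, 0.82], [0.88, 0.12, 0.81], [0.58, 0.08, 0.54]] + [[0.37, 0.91, -1.93], [1.94, 4.75, -10.09], [-0.7, -1.72, 3.64]]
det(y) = -45.37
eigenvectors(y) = [[0.42,-0.65,-0.18],[-0.85,-0.63,-0.93],[-0.32,-0.42,0.33]]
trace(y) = 7.00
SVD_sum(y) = [[0.21, 0.17, -0.50], [4.88, 3.96, -11.49], [-1.23, -0.99, 2.88]] + [[-0.81,0.64,-0.12], [0.5,-0.40,0.08], [1.85,-1.47,0.28]] + [[0.58, 0.84, 0.54], [0.04, 0.05, 0.03], [0.24, 0.35, 0.23]]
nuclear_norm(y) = 17.44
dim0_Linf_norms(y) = [5.42, 3.62, 11.38]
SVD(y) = [[0.04, -0.39, 0.92], [0.97, 0.24, 0.06], [-0.24, 0.89, 0.39]] @ diag([13.51652960894497, 2.6722756980904374, 1.2560533125266946]) @ [[0.37, 0.3, -0.88], [0.78, -0.62, 0.12], [0.51, 0.73, 0.47]]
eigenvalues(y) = [-3.32, 1.56, 8.77]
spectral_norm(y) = 13.52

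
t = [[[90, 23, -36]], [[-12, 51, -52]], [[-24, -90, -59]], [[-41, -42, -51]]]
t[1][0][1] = 51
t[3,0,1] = -42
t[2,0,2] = -59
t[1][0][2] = -52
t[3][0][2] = -51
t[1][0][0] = -12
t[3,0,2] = -51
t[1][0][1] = 51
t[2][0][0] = -24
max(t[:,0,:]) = 90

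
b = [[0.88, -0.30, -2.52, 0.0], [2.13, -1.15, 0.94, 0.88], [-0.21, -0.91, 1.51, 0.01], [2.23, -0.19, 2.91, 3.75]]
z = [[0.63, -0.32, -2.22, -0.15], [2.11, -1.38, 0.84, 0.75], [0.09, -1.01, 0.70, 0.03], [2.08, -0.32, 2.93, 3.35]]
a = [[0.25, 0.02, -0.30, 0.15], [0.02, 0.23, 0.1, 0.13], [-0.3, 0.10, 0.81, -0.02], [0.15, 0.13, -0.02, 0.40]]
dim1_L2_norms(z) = [2.33, 2.76, 1.23, 4.92]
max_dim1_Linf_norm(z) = 3.35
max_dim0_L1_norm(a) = 1.23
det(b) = 14.13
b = a + z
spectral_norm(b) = 5.85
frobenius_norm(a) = 1.10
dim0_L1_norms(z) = [4.91, 3.03, 6.69, 4.28]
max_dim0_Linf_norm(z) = 3.35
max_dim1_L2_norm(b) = 5.25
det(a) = 0.00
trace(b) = 4.99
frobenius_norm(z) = 6.23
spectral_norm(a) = 0.96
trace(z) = 3.30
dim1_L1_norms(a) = [0.72, 0.48, 1.23, 0.7]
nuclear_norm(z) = 9.98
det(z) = 10.47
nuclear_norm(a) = 1.69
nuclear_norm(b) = 10.88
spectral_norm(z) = 5.50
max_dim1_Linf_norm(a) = 0.81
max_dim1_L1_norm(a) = 1.23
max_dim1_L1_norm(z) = 8.68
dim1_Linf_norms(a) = [0.3, 0.23, 0.81, 0.4]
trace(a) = 1.69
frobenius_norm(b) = 6.74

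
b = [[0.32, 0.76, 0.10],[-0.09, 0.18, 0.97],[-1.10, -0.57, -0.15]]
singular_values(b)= [1.44, 0.97, 0.45]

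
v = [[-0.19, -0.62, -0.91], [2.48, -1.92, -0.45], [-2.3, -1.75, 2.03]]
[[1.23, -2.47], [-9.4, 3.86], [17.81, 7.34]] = v@[[-5.18, 1.04], [-2.06, -1.49], [1.13, 3.51]]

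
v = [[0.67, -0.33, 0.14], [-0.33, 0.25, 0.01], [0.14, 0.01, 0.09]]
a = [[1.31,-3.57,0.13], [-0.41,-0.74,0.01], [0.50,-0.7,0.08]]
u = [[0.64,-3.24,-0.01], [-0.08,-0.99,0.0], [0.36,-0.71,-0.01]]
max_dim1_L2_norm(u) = 3.3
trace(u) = -0.36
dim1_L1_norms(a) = [5.01, 1.16, 1.28]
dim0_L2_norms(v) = [0.76, 0.41, 0.17]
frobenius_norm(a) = 3.99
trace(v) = 1.01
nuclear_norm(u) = 3.87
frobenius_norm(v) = 0.88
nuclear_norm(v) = 1.02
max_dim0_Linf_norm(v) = 0.67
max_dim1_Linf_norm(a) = 3.57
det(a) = -0.12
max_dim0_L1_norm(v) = 1.14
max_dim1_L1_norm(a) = 5.01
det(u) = 0.00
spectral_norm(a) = 3.93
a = v + u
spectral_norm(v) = 0.87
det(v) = -0.00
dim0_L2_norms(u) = [0.74, 3.46, 0.01]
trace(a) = 0.65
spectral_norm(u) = 3.52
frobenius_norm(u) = 3.54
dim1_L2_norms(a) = [3.8, 0.85, 0.86]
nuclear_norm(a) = 4.66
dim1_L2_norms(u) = [3.3, 0.99, 0.8]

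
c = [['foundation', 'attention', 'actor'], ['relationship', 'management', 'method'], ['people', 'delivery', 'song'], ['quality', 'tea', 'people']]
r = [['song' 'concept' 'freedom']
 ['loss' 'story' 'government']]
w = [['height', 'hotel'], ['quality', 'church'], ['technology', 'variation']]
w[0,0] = 'height'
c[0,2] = 'actor'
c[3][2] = 'people'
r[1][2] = 'government'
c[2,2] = 'song'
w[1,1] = 'church'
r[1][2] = 'government'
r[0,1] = 'concept'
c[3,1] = 'tea'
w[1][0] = 'quality'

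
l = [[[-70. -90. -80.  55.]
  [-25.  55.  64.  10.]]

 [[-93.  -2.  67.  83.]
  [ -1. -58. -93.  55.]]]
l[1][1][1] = -58.0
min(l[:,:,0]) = -93.0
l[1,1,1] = -58.0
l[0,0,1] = -90.0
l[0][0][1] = -90.0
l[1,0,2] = 67.0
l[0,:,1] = [-90.0, 55.0]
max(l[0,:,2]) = 64.0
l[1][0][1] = -2.0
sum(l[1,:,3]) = 138.0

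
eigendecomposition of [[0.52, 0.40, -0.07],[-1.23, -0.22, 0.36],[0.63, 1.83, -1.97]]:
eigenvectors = [[(-0.05+0j), 0.15+0.40j, (0.15-0.4j)],  [(0.15+0j), (-0.72+0j), (-0.72-0j)],  [(-0.99+0j), -0.49+0.23j, -0.49-0.23j]]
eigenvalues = [(-2.22+0j), (0.27+0.55j), (0.27-0.55j)]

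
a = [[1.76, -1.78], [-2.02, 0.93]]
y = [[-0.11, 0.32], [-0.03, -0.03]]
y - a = [[-1.87, 2.10], [1.99, -0.96]]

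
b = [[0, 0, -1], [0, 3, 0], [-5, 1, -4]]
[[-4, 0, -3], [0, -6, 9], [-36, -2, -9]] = b @ [[4, 0, 0], [0, -2, 3], [4, 0, 3]]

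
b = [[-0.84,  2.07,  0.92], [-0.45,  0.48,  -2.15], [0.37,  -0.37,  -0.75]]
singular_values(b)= [2.63, 2.18, 0.24]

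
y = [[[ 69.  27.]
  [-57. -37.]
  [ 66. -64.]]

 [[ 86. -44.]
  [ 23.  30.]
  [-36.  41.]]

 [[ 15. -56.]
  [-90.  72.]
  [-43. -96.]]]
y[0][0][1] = 27.0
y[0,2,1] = -64.0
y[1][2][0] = -36.0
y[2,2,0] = -43.0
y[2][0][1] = -56.0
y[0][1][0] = -57.0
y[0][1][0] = -57.0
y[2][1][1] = 72.0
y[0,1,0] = -57.0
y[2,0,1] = -56.0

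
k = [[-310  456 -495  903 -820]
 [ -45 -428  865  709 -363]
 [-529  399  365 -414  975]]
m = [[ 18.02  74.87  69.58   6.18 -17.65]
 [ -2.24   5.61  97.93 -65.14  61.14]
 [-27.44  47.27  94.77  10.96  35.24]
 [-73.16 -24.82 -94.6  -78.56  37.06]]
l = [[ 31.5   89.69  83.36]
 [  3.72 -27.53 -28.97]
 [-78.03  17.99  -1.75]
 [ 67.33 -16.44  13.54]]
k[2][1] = 399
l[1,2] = -28.97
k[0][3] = 903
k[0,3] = 903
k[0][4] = -820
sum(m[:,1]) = 102.93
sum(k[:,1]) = 427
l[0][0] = 31.5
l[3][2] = 13.54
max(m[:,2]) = 97.93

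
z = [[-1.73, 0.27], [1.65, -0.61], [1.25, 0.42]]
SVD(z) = [[-0.64,0.04], [0.63,-0.54], [0.43,0.84]] @ diag([2.722212935263834, 0.6991829053132369]) @ [[0.99, -0.14], [0.14, 0.99]]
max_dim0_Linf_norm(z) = 1.73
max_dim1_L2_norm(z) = 1.76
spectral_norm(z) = 2.72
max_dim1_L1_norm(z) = 2.26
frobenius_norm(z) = 2.81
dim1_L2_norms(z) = [1.75, 1.76, 1.32]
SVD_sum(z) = [[-1.73,0.24],[1.7,-0.24],[1.17,-0.16]] + [[0.0,0.03], [-0.05,-0.37], [0.08,0.58]]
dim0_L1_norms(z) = [4.63, 1.3]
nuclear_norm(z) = 3.42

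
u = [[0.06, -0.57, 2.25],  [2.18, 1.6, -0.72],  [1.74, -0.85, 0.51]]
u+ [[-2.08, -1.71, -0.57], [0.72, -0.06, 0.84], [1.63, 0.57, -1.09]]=[[-2.02, -2.28, 1.68], [2.90, 1.54, 0.12], [3.37, -0.28, -0.58]]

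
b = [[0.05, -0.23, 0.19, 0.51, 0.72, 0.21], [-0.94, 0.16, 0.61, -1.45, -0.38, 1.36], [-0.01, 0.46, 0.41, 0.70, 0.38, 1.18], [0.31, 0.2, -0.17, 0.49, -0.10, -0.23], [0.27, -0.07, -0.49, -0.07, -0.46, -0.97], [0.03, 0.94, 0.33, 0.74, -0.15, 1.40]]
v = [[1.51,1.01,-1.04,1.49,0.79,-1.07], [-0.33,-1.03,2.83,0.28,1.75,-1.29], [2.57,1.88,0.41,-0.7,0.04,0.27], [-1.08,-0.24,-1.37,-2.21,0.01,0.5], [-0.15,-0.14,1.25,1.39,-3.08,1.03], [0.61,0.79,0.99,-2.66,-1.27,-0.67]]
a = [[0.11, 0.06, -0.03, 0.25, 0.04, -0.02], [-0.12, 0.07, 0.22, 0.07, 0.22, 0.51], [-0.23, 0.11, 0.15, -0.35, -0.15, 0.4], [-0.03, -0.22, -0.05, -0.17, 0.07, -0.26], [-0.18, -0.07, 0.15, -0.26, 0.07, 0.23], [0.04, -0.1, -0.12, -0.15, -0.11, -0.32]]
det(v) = 0.12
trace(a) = -0.09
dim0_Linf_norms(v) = [2.57, 1.88, 2.83, 2.66, 3.08, 1.29]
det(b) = 0.00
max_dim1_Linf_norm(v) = 3.08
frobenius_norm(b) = 3.76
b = v @ a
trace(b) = 2.05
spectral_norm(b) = 2.87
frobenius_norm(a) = 1.16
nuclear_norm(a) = 1.90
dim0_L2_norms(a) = [0.34, 0.29, 0.33, 0.56, 0.31, 0.8]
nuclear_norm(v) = 17.36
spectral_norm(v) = 4.29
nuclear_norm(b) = 6.19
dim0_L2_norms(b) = [1.03, 1.1, 0.98, 1.91, 1.03, 2.5]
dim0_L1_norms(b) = [1.61, 2.06, 2.2, 3.96, 2.19, 5.35]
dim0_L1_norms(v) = [6.25, 5.09, 7.89, 8.73, 6.94, 4.83]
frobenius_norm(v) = 8.16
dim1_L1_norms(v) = [6.91, 7.51, 5.87, 5.41, 7.04, 6.99]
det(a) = 0.00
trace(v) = -5.07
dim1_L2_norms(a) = [0.28, 0.62, 0.63, 0.39, 0.43, 0.4]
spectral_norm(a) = 0.94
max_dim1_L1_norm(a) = 1.39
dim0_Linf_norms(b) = [0.94, 0.94, 0.61, 1.45, 0.72, 1.4]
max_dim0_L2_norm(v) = 4.08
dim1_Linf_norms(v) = [1.51, 2.83, 2.57, 2.21, 3.08, 2.66]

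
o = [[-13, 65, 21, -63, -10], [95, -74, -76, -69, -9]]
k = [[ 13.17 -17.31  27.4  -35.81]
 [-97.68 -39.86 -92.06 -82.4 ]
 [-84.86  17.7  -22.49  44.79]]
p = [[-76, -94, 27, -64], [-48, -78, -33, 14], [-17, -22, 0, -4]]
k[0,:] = [13.17, -17.31, 27.4, -35.81]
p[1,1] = -78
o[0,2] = 21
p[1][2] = -33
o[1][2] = -76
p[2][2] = 0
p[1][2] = -33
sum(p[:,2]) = -6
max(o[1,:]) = 95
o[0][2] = 21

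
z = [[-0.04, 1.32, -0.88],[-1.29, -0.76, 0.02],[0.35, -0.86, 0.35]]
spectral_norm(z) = 1.98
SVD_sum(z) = [[0.35, 1.33, -0.63], [-0.23, -0.86, 0.41], [-0.19, -0.72, 0.34]] + [[-0.42,  0.04,  -0.14], [-1.07,  0.11,  -0.36], [0.5,  -0.05,  0.16]] + [[0.03, -0.06, -0.11], [0.01, -0.02, -0.03], [0.04, -0.09, -0.16]]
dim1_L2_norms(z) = [1.59, 1.5, 0.99]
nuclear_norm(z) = 3.54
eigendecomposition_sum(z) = [[(-0.05+0.76j), 0.65+0.08j, (-0.47+0.1j)],[(-0.56-0.35j), -0.33+0.46j, (0.12-0.4j)],[(0.29-0.44j), (-0.36-0.28j), (0.32+0.1j)]] + [[(-0.05-0.76j), 0.65-0.08j, -0.47-0.10j], [(-0.56+0.35j), -0.33-0.46j, 0.12+0.40j], [0.29+0.44j, -0.36+0.28j, (0.32-0.1j)]] + [[0.05-0.00j,0.03+0.00j,(0.06-0j)], [-0.17+0.00j,(-0.1-0j),(-0.21+0j)], [(-0.24+0j),-0.14-0.00j,-0.30+0.00j]]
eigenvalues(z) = [(-0.05+1.32j), (-0.05-1.32j), (-0.34+0j)]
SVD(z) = [[0.77,0.33,0.55],  [-0.49,0.86,0.16],  [-0.41,-0.4,0.82]] @ diag([1.9819847273075022, 1.328821626447188, 0.2259858973609957]) @ [[0.23, 0.88, -0.42], [-0.94, 0.1, -0.31], [0.23, -0.47, -0.85]]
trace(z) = -0.45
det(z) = -0.60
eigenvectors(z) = [[(-0.67+0j), (-0.67-0j), -0.17+0.00j], [(0.28-0.51j), (0.28+0.51j), (0.57+0j)], [(0.4+0.23j), (0.4-0.23j), 0.80+0.00j]]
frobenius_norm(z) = 2.40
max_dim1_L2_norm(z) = 1.59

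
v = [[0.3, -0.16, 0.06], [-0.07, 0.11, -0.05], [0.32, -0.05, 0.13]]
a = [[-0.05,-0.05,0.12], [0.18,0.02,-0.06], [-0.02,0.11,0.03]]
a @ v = [[0.03, -0.00, 0.02], [0.03, -0.02, 0.0], [-0.00, 0.01, -0.0]]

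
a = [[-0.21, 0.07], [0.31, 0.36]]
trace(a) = 0.15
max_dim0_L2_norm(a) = 0.37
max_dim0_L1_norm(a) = 0.52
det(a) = -0.10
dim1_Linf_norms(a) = [0.21, 0.36]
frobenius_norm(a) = 0.52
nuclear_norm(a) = 0.69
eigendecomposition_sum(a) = [[-0.23, 0.03],[0.12, -0.01]] + [[0.02, 0.04], [0.19, 0.37]]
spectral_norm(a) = 0.48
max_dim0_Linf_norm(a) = 0.36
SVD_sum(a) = [[-0.07,  -0.07], [0.34,  0.33]] + [[-0.14, 0.14], [-0.03, 0.03]]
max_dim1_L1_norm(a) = 0.67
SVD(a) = [[-0.21, 0.98], [0.98, 0.21]] @ diag([0.484037088149928, 0.20101765418823]) @ [[0.72,  0.70], [-0.70,  0.72]]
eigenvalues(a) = [-0.25, 0.4]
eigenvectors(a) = [[-0.89,-0.11], [0.46,-0.99]]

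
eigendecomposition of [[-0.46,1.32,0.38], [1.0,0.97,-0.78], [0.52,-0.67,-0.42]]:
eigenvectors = [[0.70,-0.62,-0.50], [-0.44,0.01,-0.85], [-0.56,-0.78,0.15]]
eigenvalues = [-1.6, -0.0, 1.69]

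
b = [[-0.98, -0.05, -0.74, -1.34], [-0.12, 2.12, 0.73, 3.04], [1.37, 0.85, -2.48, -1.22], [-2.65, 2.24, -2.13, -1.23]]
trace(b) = -2.57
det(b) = -0.13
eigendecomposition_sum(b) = [[0.19, -0.41, 0.03, -0.31], [-1.20, 2.54, -0.22, 1.92], [0.0, -0.01, 0.00, -0.01], [-0.64, 1.36, -0.12, 1.03]] + [[-0.00, -0.0, -0.0, 0.0], [-0.0, -0.00, -0.0, 0.0], [-0.00, -0.0, -0.00, 0.0], [0.00, 0.00, 0.00, -0.0]] + [[-0.91, -0.17, 0.59, 0.05], [0.81, 0.15, -0.52, -0.05], [1.64, 0.31, -1.06, -0.09], [-1.45, -0.28, 0.95, 0.08]] + [[-0.26, 0.53, -1.37, -1.08], [0.28, -0.57, 1.47, 1.16], [-0.27, 0.55, -1.42, -1.12], [-0.56, 1.15, -2.96, -2.34]]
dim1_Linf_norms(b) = [1.34, 3.04, 2.48, 2.65]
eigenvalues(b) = [3.76, -0.0, -1.74, -4.59]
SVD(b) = [[-0.34, -0.09, -0.27, -0.90], [0.36, 0.83, 0.29, -0.31], [-0.44, -0.15, 0.88, -0.08], [-0.75, 0.53, -0.26, 0.3]] @ diag([4.86955658309437, 3.9158849975077783, 2.6212128645151367, 0.0025473979195114876]) @ [[0.34, -0.26, 0.66, 0.62], [-0.41, 0.72, -0.02, 0.56], [0.81, 0.31, -0.47, 0.18], [0.25, 0.56, 0.59, -0.52]]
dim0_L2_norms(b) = [3.14, 3.2, 3.43, 3.75]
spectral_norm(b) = 4.87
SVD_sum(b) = [[-0.56, 0.43, -1.08, -1.01], [0.61, -0.46, 1.16, 1.09], [-0.73, 0.56, -1.40, -1.32], [-1.26, 0.95, -2.4, -2.26]] + [[0.15, -0.26, 0.01, -0.20],[-1.34, 2.35, -0.07, 1.81],[0.24, -0.41, 0.01, -0.32],[-0.85, 1.49, -0.05, 1.15]] + [[-0.56,-0.21,0.33,-0.13],  [0.61,0.23,-0.36,0.14],  [1.87,0.71,-1.09,0.42],  [-0.54,-0.21,0.32,-0.12]] + [[-0.00, -0.00, -0.00, 0.0], [-0.0, -0.00, -0.0, 0.00], [-0.0, -0.00, -0.0, 0.00], [0.0, 0.0, 0.00, -0.00]]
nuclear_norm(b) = 11.41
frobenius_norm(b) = 6.78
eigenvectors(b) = [[-0.14, 0.25, -0.36, 0.36], [0.87, 0.56, 0.32, -0.38], [-0.00, 0.59, 0.65, 0.37], [0.47, -0.53, -0.58, 0.77]]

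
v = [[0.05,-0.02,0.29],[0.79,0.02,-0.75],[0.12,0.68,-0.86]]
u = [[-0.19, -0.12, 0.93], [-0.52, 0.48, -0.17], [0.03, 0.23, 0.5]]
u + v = [[-0.14, -0.14, 1.22], [0.27, 0.5, -0.92], [0.15, 0.91, -0.36]]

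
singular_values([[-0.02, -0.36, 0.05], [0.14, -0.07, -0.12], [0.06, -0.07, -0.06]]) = [0.37, 0.21, 0.01]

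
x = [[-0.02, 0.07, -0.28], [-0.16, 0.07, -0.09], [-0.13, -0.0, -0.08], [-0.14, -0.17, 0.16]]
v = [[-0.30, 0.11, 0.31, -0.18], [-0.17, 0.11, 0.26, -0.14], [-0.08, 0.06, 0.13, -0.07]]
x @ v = [[0.02, -0.01, -0.02, 0.01], [0.04, -0.02, -0.04, 0.03], [0.05, -0.02, -0.05, 0.03], [0.06, -0.02, -0.07, 0.04]]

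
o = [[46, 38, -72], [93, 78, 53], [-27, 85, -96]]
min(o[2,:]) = -96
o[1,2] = 53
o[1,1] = 78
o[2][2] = -96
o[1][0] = 93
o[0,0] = 46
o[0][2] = -72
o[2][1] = 85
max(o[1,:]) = 93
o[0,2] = -72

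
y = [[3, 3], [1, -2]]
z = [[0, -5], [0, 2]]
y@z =[[0, -9], [0, -9]]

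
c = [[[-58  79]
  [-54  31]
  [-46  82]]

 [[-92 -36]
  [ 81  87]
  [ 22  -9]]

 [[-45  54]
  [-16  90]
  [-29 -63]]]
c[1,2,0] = 22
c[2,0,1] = 54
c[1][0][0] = -92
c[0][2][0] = -46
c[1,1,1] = 87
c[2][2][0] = -29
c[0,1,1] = 31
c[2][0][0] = -45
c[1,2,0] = 22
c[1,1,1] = 87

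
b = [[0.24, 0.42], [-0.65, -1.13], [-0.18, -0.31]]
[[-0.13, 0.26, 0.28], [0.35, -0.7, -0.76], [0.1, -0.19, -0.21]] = b @ [[-0.82, 0.48, 0.47], [0.16, 0.34, 0.4]]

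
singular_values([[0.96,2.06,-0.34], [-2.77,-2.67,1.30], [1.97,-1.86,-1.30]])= [4.61, 3.09, 0.0]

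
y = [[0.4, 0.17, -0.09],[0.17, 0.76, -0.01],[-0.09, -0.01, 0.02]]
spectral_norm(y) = 0.83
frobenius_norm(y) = 0.90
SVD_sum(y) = [[0.12, 0.29, -0.02],[0.29, 0.71, -0.04],[-0.02, -0.04, 0.00]] + [[0.28, -0.12, -0.07], [-0.12, 0.05, 0.03], [-0.07, 0.03, 0.02]] + [[-0.00, 0.0, -0.0], [0.00, -0.00, 0.00], [-0.0, 0.00, -0.00]]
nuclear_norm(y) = 1.18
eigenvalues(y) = [0.83, 0.35, -0.0]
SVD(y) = [[-0.38,  0.9,  0.23], [-0.92,  -0.38,  -0.04], [0.05,  -0.23,  0.97]] @ diag([0.8298592312664416, 0.35147103249088163, 0.0013302637573232117]) @ [[-0.38, -0.92, 0.05], [0.9, -0.38, -0.23], [-0.23, 0.04, -0.97]]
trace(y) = 1.18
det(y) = -0.00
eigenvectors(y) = [[0.38, 0.9, 0.23], [0.92, -0.38, -0.04], [-0.05, -0.23, 0.97]]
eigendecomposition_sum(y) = [[0.12, 0.29, -0.02], [0.29, 0.71, -0.04], [-0.02, -0.04, 0.00]] + [[0.28, -0.12, -0.07], [-0.12, 0.05, 0.03], [-0.07, 0.03, 0.02]] + [[-0.0, 0.0, -0.00], [0.00, -0.00, 0.00], [-0.00, 0.0, -0.0]]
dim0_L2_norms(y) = [0.44, 0.78, 0.09]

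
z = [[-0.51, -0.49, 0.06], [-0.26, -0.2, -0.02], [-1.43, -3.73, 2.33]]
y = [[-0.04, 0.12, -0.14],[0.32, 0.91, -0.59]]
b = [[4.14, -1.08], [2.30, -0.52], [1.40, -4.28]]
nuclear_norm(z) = 5.13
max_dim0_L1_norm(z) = 4.42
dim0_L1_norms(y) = [0.36, 1.03, 0.73]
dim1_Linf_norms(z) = [0.51, 0.26, 3.73]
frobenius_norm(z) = 4.69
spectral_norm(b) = 5.83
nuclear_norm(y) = 1.24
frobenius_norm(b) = 6.64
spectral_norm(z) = 4.67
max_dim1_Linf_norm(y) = 0.91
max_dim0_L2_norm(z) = 3.77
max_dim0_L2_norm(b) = 4.94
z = b @ y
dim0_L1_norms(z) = [2.2, 4.42, 2.41]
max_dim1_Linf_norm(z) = 3.73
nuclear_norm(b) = 9.02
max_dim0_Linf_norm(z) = 3.73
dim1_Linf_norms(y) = [0.14, 0.91]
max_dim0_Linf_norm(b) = 4.28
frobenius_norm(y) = 1.15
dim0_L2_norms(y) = [0.32, 0.92, 0.61]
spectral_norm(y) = 1.14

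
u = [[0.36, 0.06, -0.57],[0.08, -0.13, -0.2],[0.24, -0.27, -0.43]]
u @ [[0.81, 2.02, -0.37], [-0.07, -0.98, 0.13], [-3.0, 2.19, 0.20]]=[[2.0, -0.58, -0.24], [0.67, -0.15, -0.09], [1.5, -0.19, -0.21]]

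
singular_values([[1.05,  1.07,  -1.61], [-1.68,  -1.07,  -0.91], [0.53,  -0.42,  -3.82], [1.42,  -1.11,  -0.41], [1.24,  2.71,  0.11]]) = [4.34, 3.76, 1.99]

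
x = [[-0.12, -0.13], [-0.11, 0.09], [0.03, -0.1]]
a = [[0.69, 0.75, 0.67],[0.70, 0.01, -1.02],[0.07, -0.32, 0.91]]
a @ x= [[-0.15, -0.09], [-0.12, 0.01], [0.05, -0.13]]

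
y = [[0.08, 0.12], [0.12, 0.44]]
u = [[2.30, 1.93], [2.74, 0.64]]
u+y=[[2.38, 2.05], [2.86, 1.08]]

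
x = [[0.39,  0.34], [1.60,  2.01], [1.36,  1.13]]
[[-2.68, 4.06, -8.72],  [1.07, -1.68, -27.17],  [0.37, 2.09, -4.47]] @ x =[[-6.41, -2.60], [-39.22, -33.72], [-2.59, -0.72]]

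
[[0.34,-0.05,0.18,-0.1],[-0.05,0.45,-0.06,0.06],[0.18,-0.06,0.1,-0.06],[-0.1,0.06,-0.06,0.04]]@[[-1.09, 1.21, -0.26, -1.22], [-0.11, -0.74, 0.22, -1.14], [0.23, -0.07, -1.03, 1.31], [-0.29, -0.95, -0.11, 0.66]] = [[-0.29, 0.53, -0.27, -0.19],[-0.03, -0.45, 0.17, -0.49],[-0.15, 0.31, -0.16, -0.06],[0.08, -0.20, 0.10, 0.0]]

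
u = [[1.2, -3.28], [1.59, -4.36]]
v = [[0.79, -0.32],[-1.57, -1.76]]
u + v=[[1.99, -3.60],[0.02, -6.12]]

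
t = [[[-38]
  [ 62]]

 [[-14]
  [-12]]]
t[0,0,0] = -38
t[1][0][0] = -14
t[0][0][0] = -38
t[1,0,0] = -14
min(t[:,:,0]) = -38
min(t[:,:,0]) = -38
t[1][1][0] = -12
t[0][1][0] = 62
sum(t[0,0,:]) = -38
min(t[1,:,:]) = -14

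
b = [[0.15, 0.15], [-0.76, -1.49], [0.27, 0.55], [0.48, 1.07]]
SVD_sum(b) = [[0.09, 0.18], [-0.74, -1.5], [0.27, 0.55], [0.52, 1.05]] + [[0.06, -0.03], [-0.02, 0.01], [-0.00, 0.00], [-0.04, 0.02]]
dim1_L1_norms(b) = [0.3, 2.25, 0.82, 1.55]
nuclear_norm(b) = 2.23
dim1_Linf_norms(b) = [0.15, 1.49, 0.55, 1.07]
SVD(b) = [[-0.09, -0.82], [0.78, 0.27], [-0.29, 0.01], [-0.55, 0.51]] @ diag([2.1415906326898386, 0.08360360025225651]) @ [[-0.44,-0.9], [-0.90,0.44]]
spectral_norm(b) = 2.14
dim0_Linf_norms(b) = [0.76, 1.49]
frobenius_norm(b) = 2.14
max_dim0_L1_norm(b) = 3.26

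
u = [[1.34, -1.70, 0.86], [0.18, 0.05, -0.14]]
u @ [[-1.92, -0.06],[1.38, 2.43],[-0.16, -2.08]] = [[-5.06,-6.0], [-0.25,0.4]]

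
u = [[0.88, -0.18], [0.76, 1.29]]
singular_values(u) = [1.54, 0.83]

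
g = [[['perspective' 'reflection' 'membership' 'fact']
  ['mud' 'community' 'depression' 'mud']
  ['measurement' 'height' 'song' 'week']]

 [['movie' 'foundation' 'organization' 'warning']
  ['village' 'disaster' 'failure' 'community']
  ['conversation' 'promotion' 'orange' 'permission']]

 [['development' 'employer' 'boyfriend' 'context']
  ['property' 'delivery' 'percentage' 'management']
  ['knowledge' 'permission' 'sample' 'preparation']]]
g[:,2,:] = [['measurement', 'height', 'song', 'week'], ['conversation', 'promotion', 'orange', 'permission'], ['knowledge', 'permission', 'sample', 'preparation']]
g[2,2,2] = 'sample'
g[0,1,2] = 'depression'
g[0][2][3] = 'week'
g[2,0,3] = 'context'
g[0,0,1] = 'reflection'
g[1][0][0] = 'movie'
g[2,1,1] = 'delivery'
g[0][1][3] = 'mud'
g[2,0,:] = ['development', 'employer', 'boyfriend', 'context']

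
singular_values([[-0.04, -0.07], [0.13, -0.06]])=[0.14, 0.08]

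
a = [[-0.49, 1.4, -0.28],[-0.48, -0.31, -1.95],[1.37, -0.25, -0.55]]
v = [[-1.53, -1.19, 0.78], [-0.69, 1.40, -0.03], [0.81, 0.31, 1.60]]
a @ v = [[-0.44, 2.46, -0.87], [-0.63, -0.47, -3.49], [-2.37, -2.15, 0.2]]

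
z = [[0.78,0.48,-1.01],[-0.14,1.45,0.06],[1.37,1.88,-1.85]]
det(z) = 0.007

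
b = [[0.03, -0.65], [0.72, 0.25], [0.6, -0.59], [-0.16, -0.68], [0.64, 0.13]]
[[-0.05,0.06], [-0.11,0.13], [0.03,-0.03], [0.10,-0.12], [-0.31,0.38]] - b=[[-0.08, 0.71], [-0.83, -0.12], [-0.57, 0.56], [0.26, 0.56], [-0.95, 0.25]]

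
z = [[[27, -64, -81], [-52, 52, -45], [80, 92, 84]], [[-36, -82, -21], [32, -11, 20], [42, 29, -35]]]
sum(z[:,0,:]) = -257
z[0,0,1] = -64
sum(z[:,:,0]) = 93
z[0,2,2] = 84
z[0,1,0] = -52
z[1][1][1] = -11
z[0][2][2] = 84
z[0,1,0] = -52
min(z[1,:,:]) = -82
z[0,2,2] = 84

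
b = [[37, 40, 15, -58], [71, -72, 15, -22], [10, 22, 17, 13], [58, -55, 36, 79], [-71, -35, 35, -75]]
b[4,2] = 35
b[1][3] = -22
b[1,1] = -72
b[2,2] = 17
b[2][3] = 13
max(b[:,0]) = 71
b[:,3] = [-58, -22, 13, 79, -75]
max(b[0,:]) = 40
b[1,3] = -22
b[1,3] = -22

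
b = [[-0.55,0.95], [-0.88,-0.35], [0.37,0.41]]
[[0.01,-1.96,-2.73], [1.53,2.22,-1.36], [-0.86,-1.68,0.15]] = b @ [[-1.42,-1.38,2.19], [-0.81,-2.86,-1.61]]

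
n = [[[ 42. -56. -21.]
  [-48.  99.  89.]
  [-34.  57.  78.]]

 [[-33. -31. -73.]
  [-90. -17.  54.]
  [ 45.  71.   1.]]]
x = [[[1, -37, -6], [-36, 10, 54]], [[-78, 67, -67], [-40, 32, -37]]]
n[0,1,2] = 89.0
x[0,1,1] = 10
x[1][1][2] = -37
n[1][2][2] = 1.0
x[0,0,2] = -6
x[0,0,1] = -37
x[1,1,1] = 32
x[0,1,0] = -36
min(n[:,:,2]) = -73.0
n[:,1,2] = [89.0, 54.0]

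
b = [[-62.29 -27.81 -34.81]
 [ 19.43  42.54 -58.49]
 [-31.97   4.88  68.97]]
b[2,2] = 68.97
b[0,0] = -62.29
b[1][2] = -58.49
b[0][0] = -62.29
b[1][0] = 19.43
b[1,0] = 19.43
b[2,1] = 4.88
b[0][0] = -62.29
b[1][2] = -58.49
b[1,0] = 19.43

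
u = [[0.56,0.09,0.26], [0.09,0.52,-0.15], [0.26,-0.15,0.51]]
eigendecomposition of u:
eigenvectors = [[0.58, -0.70, -0.42],  [-0.46, 0.15, -0.88],  [-0.67, -0.70, 0.23]]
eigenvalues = [0.19, 0.8, 0.6]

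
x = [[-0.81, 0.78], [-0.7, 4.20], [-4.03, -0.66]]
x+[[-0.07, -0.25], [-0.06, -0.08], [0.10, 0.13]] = [[-0.88,  0.53],[-0.76,  4.12],[-3.93,  -0.53]]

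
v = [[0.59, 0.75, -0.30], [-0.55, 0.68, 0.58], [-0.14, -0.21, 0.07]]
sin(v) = [[0.69,0.64,-0.40], [-0.46,0.8,0.54], [-0.17,-0.18,0.1]]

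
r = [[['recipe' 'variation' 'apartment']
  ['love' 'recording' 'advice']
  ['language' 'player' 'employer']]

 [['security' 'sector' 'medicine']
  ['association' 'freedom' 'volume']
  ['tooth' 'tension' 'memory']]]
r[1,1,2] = 'volume'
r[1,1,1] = 'freedom'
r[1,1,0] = 'association'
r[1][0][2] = 'medicine'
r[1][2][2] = 'memory'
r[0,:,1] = ['variation', 'recording', 'player']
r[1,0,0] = 'security'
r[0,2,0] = 'language'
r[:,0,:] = [['recipe', 'variation', 'apartment'], ['security', 'sector', 'medicine']]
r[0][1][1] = 'recording'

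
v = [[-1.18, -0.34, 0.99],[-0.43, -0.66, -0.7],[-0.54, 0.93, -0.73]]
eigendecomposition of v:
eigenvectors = [[(-0.86+0j), (-0.12+0.5j), -0.12-0.50j],[-0.51+0.00j, (-0.17-0.5j), -0.17+0.50j],[0.01+0.00j, (-0.68+0j), -0.68-0.00j]]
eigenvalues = [(-1.39+0j), (-0.59+1.08j), (-0.59-1.08j)]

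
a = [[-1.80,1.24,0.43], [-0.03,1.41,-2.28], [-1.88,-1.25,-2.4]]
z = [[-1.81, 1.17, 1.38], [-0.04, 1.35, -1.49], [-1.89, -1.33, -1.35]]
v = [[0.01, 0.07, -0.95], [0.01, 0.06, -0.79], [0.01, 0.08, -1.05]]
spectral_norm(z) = 2.68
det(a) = 17.60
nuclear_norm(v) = 1.63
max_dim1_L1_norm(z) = 4.57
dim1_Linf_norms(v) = [0.95, 0.79, 1.05]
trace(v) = -0.98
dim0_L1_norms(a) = [3.71, 3.9, 5.11]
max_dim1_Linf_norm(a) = 2.4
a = z + v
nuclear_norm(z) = 7.24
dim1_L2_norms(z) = [2.56, 2.01, 2.68]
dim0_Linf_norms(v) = [0.01, 0.08, 1.05]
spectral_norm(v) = 1.63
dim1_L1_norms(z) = [4.36, 2.88, 4.57]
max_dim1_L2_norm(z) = 2.68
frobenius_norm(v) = 1.63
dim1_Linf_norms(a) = [1.8, 2.28, 2.4]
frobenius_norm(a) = 4.80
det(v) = -0.00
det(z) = 13.71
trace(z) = -1.81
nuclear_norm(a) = 8.05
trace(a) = -2.79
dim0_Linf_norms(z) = [1.89, 1.35, 1.49]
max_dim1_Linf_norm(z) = 1.89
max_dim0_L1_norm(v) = 2.79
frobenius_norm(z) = 4.21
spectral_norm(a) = 3.66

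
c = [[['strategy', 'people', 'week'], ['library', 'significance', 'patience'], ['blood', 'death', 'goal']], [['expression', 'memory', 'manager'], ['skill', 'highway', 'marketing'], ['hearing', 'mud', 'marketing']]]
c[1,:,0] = ['expression', 'skill', 'hearing']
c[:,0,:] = [['strategy', 'people', 'week'], ['expression', 'memory', 'manager']]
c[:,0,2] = ['week', 'manager']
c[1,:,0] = ['expression', 'skill', 'hearing']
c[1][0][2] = 'manager'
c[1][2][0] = 'hearing'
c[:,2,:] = [['blood', 'death', 'goal'], ['hearing', 'mud', 'marketing']]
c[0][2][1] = 'death'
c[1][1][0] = 'skill'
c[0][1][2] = 'patience'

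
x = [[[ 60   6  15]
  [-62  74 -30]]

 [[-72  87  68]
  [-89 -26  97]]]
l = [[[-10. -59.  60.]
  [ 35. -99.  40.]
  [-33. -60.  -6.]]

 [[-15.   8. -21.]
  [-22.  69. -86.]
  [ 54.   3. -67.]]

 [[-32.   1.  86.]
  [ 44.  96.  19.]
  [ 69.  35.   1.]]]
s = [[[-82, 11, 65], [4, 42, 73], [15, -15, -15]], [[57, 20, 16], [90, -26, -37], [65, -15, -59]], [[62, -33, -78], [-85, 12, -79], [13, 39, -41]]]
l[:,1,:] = [[35.0, -99.0, 40.0], [-22.0, 69.0, -86.0], [44.0, 96.0, 19.0]]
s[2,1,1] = 12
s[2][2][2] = -41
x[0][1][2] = -30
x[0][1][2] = -30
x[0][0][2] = 15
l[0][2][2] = -6.0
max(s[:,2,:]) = 65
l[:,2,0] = [-33.0, 54.0, 69.0]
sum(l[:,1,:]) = 96.0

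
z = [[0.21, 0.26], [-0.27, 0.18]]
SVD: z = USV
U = [[-0.81,  0.59], [0.59,  0.81]]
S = [0.34, 0.31]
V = [[-0.95, -0.3], [-0.3, 0.95]]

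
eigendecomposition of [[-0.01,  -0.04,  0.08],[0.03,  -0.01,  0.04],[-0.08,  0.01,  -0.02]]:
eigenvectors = [[0.70+0.00j, (0.7-0j), (-0.04+0j)],[0.24-0.28j, 0.24+0.28j, (0.9+0j)],[-0.00+0.62j, -0.00-0.62j, 0.44+0.00j]]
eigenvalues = [(-0.02+0.09j), (-0.02-0.09j), (0.01+0j)]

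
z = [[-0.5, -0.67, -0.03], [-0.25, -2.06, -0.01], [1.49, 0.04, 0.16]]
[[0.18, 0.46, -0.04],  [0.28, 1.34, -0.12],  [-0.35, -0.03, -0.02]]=z @ [[-0.20,-0.12,-0.00], [-0.11,-0.64,0.06], [-0.31,1.07,-0.14]]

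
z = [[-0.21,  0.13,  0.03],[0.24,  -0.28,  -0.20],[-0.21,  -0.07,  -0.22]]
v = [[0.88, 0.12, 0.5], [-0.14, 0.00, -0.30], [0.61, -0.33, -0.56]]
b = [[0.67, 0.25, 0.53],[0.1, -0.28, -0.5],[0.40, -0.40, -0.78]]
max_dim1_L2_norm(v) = 1.02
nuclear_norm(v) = 2.05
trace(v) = 0.32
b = v + z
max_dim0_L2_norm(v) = 1.08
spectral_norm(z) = 0.48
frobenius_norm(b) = 1.43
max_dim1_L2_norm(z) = 0.42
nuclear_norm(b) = 2.01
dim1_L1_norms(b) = [1.45, 0.88, 1.58]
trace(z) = -0.71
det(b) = 0.02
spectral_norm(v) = 1.10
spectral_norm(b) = 1.20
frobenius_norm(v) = 1.39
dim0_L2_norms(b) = [0.79, 0.55, 1.07]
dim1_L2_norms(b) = [0.89, 0.58, 0.96]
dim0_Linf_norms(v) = [0.88, 0.33, 0.56]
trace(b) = -0.39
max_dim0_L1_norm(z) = 0.66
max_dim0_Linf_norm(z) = 0.28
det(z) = 0.00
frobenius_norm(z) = 0.58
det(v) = -0.10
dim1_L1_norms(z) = [0.37, 0.72, 0.5]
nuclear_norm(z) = 0.81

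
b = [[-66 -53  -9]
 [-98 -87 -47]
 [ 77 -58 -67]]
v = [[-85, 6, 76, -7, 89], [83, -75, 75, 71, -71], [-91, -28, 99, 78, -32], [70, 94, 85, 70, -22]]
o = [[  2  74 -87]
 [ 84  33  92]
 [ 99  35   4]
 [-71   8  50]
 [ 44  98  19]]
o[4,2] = 19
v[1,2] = 75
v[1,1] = -75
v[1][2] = 75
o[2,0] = 99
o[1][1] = 33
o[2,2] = 4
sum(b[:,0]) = -87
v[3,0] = 70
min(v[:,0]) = -91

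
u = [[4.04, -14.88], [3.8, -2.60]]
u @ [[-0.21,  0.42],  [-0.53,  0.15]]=[[7.04,  -0.54], [0.58,  1.21]]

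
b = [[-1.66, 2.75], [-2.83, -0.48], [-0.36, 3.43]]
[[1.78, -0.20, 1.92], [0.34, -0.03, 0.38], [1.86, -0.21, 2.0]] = b @ [[-0.21, 0.02, -0.23], [0.52, -0.06, 0.56]]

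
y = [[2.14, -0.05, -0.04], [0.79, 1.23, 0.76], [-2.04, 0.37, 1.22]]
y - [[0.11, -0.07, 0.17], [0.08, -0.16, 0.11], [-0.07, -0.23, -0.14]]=[[2.03, 0.02, -0.21], [0.71, 1.39, 0.65], [-1.97, 0.60, 1.36]]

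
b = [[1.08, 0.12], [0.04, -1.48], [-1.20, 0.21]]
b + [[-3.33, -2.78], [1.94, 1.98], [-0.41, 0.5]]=[[-2.25, -2.66],[1.98, 0.5],[-1.61, 0.71]]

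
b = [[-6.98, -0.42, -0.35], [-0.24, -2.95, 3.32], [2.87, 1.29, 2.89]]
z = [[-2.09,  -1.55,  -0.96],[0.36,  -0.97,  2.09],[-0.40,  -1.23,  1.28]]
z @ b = [[12.2, 4.21, -7.19], [3.72, 5.41, 2.69], [6.76, 5.45, -0.24]]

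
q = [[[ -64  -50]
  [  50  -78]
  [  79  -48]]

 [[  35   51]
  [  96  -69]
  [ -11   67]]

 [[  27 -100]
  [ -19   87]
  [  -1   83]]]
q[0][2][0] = 79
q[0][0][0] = -64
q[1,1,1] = -69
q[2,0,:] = [27, -100]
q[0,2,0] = 79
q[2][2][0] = -1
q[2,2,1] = 83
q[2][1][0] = -19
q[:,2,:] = [[79, -48], [-11, 67], [-1, 83]]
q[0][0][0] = -64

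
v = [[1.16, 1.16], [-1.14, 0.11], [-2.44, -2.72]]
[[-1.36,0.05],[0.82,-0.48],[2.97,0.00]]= v @ [[-0.76, 0.39], [-0.41, -0.35]]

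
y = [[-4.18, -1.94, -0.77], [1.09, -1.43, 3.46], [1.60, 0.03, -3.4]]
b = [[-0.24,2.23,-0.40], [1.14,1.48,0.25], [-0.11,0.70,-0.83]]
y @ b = [[-1.12, -12.73, 1.83], [-2.27, 2.74, -3.67], [0.02, 1.23, 2.19]]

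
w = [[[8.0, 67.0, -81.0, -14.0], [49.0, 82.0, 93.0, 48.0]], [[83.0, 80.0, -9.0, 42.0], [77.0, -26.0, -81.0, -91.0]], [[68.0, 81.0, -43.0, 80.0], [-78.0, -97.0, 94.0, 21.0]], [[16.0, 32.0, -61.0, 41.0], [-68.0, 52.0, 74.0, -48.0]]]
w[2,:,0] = [68.0, -78.0]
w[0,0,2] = -81.0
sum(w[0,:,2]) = 12.0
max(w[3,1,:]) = 74.0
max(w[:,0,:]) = 83.0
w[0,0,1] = 67.0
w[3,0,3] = 41.0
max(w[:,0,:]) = 83.0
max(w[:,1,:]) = 94.0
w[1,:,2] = [-9.0, -81.0]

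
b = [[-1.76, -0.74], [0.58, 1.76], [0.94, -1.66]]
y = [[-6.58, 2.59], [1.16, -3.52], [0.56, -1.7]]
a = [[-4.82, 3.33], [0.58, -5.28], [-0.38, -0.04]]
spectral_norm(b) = 2.58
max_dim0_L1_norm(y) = 8.3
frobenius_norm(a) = 7.92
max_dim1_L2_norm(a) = 5.86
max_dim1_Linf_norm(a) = 5.28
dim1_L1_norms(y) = [9.17, 4.68, 2.26]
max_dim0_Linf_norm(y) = 6.58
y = a + b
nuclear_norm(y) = 10.57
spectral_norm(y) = 7.64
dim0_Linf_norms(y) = [6.58, 3.52]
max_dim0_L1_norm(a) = 8.65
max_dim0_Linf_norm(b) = 1.76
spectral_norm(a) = 7.20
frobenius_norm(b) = 3.27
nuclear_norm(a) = 10.49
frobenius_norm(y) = 8.18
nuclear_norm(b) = 4.60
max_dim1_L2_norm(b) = 1.91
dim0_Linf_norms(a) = [4.82, 5.28]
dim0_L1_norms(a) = [5.78, 8.65]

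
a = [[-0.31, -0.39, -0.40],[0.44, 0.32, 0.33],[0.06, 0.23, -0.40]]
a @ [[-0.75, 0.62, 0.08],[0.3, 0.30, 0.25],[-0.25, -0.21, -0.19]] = [[0.22, -0.23, -0.05], [-0.32, 0.3, 0.05], [0.12, 0.19, 0.14]]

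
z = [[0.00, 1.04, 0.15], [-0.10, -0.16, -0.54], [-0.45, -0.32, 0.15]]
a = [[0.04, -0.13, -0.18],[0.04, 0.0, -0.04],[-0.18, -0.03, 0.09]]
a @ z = [[0.09, 0.12, 0.05], [0.02, 0.05, 0.0], [-0.04, -0.21, 0.00]]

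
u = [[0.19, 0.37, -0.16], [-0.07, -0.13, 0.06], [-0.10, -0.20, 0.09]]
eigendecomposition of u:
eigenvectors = [[-0.83, -0.77, 0.62], [0.33, 0.52, 0.03], [0.45, 0.37, 0.79]]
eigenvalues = [0.13, 0.02, 0.0]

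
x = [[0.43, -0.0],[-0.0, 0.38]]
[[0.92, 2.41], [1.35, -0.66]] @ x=[[0.40,0.92],[0.58,-0.25]]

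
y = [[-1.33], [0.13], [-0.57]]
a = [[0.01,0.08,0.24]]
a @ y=[[-0.14]]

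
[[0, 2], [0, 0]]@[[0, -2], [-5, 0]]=[[-10, 0], [0, 0]]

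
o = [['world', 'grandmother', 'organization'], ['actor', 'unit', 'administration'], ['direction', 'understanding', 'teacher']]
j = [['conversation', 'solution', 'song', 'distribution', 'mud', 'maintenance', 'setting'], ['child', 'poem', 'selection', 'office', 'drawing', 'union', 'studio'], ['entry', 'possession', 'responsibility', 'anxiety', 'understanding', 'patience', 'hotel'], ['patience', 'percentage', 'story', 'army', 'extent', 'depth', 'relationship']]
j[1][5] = 'union'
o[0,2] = 'organization'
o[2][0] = 'direction'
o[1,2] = 'administration'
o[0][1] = 'grandmother'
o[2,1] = 'understanding'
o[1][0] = 'actor'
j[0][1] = 'solution'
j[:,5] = ['maintenance', 'union', 'patience', 'depth']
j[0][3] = 'distribution'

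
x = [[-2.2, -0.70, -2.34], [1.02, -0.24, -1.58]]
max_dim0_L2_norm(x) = 2.82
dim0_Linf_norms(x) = [2.2, 0.7, 2.34]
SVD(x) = [[-0.98,-0.21], [-0.21,0.98]] @ diag([3.3396568053030116, 1.8018580473481496]) @ [[0.58,0.22,0.78], [0.81,-0.05,-0.59]]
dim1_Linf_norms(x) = [2.34, 1.58]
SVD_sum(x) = [[-1.89,-0.72,-2.56], [-0.41,-0.15,-0.55]] + [[-0.31,0.02,0.22], [1.43,-0.09,-1.03]]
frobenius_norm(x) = 3.79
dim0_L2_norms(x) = [2.42, 0.74, 2.82]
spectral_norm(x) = 3.34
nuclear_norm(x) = 5.14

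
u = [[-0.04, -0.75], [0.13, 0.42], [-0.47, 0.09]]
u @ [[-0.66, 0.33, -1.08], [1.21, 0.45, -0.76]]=[[-0.88,  -0.35,  0.61], [0.42,  0.23,  -0.46], [0.42,  -0.11,  0.44]]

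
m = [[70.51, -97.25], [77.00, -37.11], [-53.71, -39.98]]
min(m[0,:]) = -97.25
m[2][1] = -39.98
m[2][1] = -39.98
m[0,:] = [70.51, -97.25]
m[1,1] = -37.11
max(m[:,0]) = 77.0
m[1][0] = 77.0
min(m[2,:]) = -53.71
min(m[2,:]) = -53.71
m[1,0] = 77.0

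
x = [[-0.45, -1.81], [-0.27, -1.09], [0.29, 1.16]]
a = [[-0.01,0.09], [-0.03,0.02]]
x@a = [[0.06, -0.08], [0.04, -0.05], [-0.04, 0.05]]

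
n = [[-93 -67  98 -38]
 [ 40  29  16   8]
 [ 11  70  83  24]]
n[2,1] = 70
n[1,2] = 16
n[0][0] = -93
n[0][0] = -93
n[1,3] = 8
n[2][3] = 24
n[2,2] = 83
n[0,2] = 98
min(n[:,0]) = -93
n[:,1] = [-67, 29, 70]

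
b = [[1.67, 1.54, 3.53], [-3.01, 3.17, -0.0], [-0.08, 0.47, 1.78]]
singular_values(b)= [4.54, 4.37, 0.69]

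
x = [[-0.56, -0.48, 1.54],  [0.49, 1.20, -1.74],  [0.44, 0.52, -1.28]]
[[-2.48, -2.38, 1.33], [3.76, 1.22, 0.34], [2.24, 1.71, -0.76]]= x @[[1.8, 0.54, 0.20], [1.85, -2.12, 2.84], [-0.38, -2.01, 1.82]]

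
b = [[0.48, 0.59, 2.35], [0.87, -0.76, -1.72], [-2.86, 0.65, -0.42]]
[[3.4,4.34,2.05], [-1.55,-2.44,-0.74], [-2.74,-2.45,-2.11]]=b @ [[0.76, 0.43, 0.32], [-0.03, -0.64, -1.13], [1.30, 1.92, 1.09]]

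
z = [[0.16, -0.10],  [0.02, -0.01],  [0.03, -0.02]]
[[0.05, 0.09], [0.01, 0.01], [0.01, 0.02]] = z @ [[0.24, 0.24], [-0.15, -0.47]]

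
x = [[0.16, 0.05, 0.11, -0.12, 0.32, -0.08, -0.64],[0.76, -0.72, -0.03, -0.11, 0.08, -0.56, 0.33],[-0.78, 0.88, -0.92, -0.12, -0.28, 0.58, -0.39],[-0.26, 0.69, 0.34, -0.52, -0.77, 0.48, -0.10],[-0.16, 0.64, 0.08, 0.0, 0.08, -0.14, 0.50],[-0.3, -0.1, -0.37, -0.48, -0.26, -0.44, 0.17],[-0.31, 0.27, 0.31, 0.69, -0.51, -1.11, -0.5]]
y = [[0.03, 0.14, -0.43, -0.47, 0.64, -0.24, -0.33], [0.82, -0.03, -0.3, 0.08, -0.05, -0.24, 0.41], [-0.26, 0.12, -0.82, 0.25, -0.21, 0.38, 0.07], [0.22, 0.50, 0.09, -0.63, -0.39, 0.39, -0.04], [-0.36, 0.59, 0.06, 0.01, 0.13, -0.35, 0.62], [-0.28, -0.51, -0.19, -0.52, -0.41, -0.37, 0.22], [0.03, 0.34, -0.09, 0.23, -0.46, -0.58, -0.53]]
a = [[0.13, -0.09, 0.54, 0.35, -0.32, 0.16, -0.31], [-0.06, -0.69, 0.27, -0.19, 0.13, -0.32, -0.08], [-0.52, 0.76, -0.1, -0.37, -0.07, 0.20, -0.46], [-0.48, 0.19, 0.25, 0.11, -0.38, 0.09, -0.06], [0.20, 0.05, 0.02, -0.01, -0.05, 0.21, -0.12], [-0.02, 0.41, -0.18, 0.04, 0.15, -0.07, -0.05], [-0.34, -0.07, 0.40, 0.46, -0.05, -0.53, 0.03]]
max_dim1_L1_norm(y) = 2.5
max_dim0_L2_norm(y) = 1.01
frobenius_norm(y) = 2.65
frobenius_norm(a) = 2.06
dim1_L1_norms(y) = [2.28, 1.93, 2.11, 2.26, 2.12, 2.5, 2.26]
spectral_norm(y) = 1.01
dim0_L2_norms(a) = [0.82, 1.13, 0.79, 0.72, 0.54, 0.71, 0.58]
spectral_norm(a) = 1.36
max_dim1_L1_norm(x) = 3.95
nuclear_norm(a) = 4.28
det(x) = 0.62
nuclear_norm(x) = 7.61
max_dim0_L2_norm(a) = 1.13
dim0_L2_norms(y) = [1.0, 1.0, 1.0, 1.01, 1.0, 1.0, 1.0]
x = a + y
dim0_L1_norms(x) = [2.73, 3.35, 2.16, 2.04, 2.3, 3.39, 2.63]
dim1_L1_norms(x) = [1.48, 2.59, 3.95, 3.16, 1.6, 2.12, 3.7]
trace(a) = -0.64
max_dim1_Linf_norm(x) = 1.11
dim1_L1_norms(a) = [1.9, 1.74, 2.48, 1.56, 0.66, 0.92, 1.88]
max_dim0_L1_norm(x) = 3.39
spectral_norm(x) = 2.19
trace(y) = -2.22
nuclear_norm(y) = 7.01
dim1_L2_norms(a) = [0.81, 0.85, 1.12, 0.71, 0.32, 0.48, 0.88]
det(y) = 1.01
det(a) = 0.00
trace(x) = -2.86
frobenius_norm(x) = 3.26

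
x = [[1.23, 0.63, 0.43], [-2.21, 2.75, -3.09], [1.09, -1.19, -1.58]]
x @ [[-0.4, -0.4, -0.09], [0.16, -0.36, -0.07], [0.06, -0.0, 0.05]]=[[-0.37, -0.72, -0.13], [1.14, -0.11, -0.15], [-0.72, -0.01, -0.09]]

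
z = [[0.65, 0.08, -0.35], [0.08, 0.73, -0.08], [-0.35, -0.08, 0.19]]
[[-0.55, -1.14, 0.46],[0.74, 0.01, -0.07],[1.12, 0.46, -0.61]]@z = [[-0.61, -0.91, 0.37], [0.51, 0.07, -0.27], [0.98, 0.47, -0.54]]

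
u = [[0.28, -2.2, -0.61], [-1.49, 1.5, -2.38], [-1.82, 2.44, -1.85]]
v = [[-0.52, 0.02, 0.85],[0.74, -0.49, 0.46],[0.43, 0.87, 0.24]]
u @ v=[[-2.04, 0.55, -0.92], [0.86, -2.84, -1.15], [1.96, -2.84, -0.87]]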